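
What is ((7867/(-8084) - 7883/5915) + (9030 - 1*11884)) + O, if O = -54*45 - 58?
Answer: -255547925597/47816860 ≈ -5344.3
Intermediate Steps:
O = -2488 (O = -2430 - 58 = -2488)
((7867/(-8084) - 7883/5915) + (9030 - 1*11884)) + O = ((7867/(-8084) - 7883/5915) + (9030 - 1*11884)) - 2488 = ((7867*(-1/8084) - 7883*1/5915) + (9030 - 11884)) - 2488 = ((-7867/8084 - 7883/5915) - 2854) - 2488 = (-110259477/47816860 - 2854) - 2488 = -136579577917/47816860 - 2488 = -255547925597/47816860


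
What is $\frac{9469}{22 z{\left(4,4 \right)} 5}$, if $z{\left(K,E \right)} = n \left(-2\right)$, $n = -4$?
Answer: $\frac{9469}{880} \approx 10.76$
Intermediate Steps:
$z{\left(K,E \right)} = 8$ ($z{\left(K,E \right)} = \left(-4\right) \left(-2\right) = 8$)
$\frac{9469}{22 z{\left(4,4 \right)} 5} = \frac{9469}{22 \cdot 8 \cdot 5} = \frac{9469}{176 \cdot 5} = \frac{9469}{880}$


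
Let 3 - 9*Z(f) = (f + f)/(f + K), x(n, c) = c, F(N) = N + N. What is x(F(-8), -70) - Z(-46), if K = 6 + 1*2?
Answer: -11981/171 ≈ -70.064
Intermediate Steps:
F(N) = 2*N
K = 8 (K = 6 + 2 = 8)
Z(f) = 1/3 - 2*f/(9*(8 + f)) (Z(f) = 1/3 - (f + f)/(9*(f + 8)) = 1/3 - 2*f/(9*(8 + f)))
x(F(-8), -70) - Z(-46) = -70 - (24 - 46)/(9*(8 - 46)) = -70 - (-22)/(9*(-38)) = -70 - (-1)*(-22)/(9*38) = -70 - 1*11/171 = -70 - 11/171 = -11981/171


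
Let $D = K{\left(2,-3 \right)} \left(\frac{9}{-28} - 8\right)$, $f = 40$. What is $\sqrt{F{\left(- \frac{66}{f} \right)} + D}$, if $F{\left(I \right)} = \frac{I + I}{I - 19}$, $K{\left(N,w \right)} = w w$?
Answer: $\frac{i \sqrt{1040583}}{118} \approx 8.6448 i$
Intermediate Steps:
$K{\left(N,w \right)} = w^{2}$
$D = - \frac{2097}{28}$ ($D = \left(-3\right)^{2} \left(\frac{9}{-28} - 8\right) = 9 \left(9 \left(- \frac{1}{28}\right) - 8\right) = 9 \left(- \frac{9}{28} - 8\right) = 9 \left(- \frac{233}{28}\right) = - \frac{2097}{28} \approx -74.893$)
$F{\left(I \right)} = \frac{2 I}{-19 + I}$
$\sqrt{F{\left(- \frac{66}{f} \right)} + D} = \sqrt{\frac{2 \left(- \frac{66}{40}\right)}{-19 - \frac{66}{40}} - \frac{2097}{28}} = \sqrt{\frac{2 \left(\left(-66\right) \frac{1}{40}\right)}{-19 - \frac{33}{20}} - \frac{2097}{28}} = \sqrt{2 \left(- \frac{33}{20}\right) \frac{1}{-19 - \frac{33}{20}} - \frac{2097}{28}} = \sqrt{2 \left(- \frac{33}{20}\right) \frac{1}{- \frac{413}{20}} - \frac{2097}{28}} = \sqrt{2 \left(- \frac{33}{20}\right) \left(- \frac{20}{413}\right) - \frac{2097}{28}} = \sqrt{\frac{66}{413} - \frac{2097}{28}} = \sqrt{- \frac{17637}{236}} = \frac{i \sqrt{1040583}}{118}$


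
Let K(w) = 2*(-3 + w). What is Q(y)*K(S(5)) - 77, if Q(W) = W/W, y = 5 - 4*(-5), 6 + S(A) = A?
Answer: -85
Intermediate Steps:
S(A) = -6 + A
y = 25 (y = 5 + 20 = 25)
Q(W) = 1
K(w) = -6 + 2*w
Q(y)*K(S(5)) - 77 = 1*(-6 + 2*(-6 + 5)) - 77 = 1*(-6 + 2*(-1)) - 77 = 1*(-6 - 2) - 77 = 1*(-8) - 77 = -8 - 77 = -85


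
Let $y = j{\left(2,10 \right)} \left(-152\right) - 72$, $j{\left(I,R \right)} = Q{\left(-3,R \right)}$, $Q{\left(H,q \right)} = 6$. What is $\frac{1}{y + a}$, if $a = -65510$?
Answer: $- \frac{1}{66494} \approx -1.5039 \cdot 10^{-5}$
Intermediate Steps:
$j{\left(I,R \right)} = 6$
$y = -984$ ($y = 6 \left(-152\right) - 72 = -912 - 72 = -984$)
$\frac{1}{y + a} = \frac{1}{-984 - 65510} = \frac{1}{-66494} = - \frac{1}{66494}$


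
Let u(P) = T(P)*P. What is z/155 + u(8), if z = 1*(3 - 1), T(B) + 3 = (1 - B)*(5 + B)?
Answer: -116558/155 ≈ -751.99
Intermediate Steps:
T(B) = -3 + (1 - B)*(5 + B)
z = 2 (z = 1*2 = 2)
u(P) = P*(2 - P² - 4*P) (u(P) = (2 - P² - 4*P)*P = P*(2 - P² - 4*P))
z/155 + u(8) = 2/155 + 8*(2 - 1*8² - 4*8) = 2*(1/155) + 8*(2 - 1*64 - 32) = 2/155 + 8*(2 - 64 - 32) = 2/155 + 8*(-94) = 2/155 - 752 = -116558/155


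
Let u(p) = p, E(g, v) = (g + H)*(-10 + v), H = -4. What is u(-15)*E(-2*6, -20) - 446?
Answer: -7646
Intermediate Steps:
E(g, v) = (-10 + v)*(-4 + g) (E(g, v) = (g - 4)*(-10 + v) = (-4 + g)*(-10 + v) = (-10 + v)*(-4 + g))
u(-15)*E(-2*6, -20) - 446 = -15*(40 - (-20)*6 - 4*(-20) - 2*6*(-20)) - 446 = -15*(40 - 10*(-12) + 80 - 12*(-20)) - 446 = -15*(40 + 120 + 80 + 240) - 446 = -15*480 - 446 = -7200 - 446 = -7646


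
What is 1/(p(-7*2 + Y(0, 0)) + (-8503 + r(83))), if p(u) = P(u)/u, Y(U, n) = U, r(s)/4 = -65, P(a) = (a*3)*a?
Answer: -1/8805 ≈ -0.00011357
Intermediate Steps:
P(a) = 3*a² (P(a) = (3*a)*a = 3*a²)
r(s) = -260 (r(s) = 4*(-65) = -260)
p(u) = 3*u (p(u) = (3*u²)/u = 3*u)
1/(p(-7*2 + Y(0, 0)) + (-8503 + r(83))) = 1/(3*(-7*2 + 0) + (-8503 - 260)) = 1/(3*(-14 + 0) - 8763) = 1/(3*(-14) - 8763) = 1/(-42 - 8763) = 1/(-8805) = -1/8805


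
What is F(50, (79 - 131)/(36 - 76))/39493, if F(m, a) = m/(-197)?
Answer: -50/7780121 ≈ -6.4266e-6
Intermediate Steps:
F(m, a) = -m/197 (F(m, a) = m*(-1/197) = -m/197)
F(50, (79 - 131)/(36 - 76))/39493 = -1/197*50/39493 = -50/197*1/39493 = -50/7780121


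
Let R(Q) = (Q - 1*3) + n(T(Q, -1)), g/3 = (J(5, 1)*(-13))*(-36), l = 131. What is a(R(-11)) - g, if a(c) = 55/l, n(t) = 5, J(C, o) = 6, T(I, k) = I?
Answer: -1103489/131 ≈ -8423.6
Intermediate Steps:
g = 8424 (g = 3*((6*(-13))*(-36)) = 3*(-78*(-36)) = 3*2808 = 8424)
R(Q) = 2 + Q (R(Q) = (Q - 1*3) + 5 = (Q - 3) + 5 = (-3 + Q) + 5 = 2 + Q)
a(c) = 55/131
a(R(-11)) - g = 55/131 - 1*8424 = 55/131 - 8424 = -1103489/131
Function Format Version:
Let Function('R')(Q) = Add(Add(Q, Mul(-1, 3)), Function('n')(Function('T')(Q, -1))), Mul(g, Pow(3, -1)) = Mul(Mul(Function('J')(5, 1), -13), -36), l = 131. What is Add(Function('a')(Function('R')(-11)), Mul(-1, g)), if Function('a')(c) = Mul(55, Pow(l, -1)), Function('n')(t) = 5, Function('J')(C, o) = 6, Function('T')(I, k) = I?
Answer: Rational(-1103489, 131) ≈ -8423.6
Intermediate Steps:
g = 8424 (g = Mul(3, Mul(Mul(6, -13), -36)) = Mul(3, Mul(-78, -36)) = Mul(3, 2808) = 8424)
Function('R')(Q) = Add(2, Q) (Function('R')(Q) = Add(Add(Q, Mul(-1, 3)), 5) = Add(Add(Q, -3), 5) = Add(Add(-3, Q), 5) = Add(2, Q))
Function('a')(c) = Rational(55, 131) (Function('a')(c) = Mul(55, Pow(131, -1)) = Mul(55, Rational(1, 131)) = Rational(55, 131))
Add(Function('a')(Function('R')(-11)), Mul(-1, g)) = Add(Rational(55, 131), Mul(-1, 8424)) = Add(Rational(55, 131), -8424) = Rational(-1103489, 131)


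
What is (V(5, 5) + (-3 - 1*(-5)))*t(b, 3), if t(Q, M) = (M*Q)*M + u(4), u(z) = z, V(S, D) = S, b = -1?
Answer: -35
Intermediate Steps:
t(Q, M) = 4 + Q*M² (t(Q, M) = (M*Q)*M + 4 = Q*M² + 4 = 4 + Q*M²)
(V(5, 5) + (-3 - 1*(-5)))*t(b, 3) = (5 + (-3 - 1*(-5)))*(4 - 1*3²) = (5 + (-3 + 5))*(4 - 1*9) = (5 + 2)*(4 - 9) = 7*(-5) = -35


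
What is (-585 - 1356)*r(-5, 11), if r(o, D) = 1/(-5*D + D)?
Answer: 1941/44 ≈ 44.114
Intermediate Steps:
r(o, D) = -1/(4*D) (r(o, D) = 1/(-4*D) = -1/(4*D))
(-585 - 1356)*r(-5, 11) = (-585 - 1356)*(-¼/11) = -(-1941)/(4*11) = -1941*(-1/44) = 1941/44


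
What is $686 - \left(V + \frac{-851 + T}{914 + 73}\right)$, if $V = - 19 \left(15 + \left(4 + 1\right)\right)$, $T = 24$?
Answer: $\frac{1052969}{987} \approx 1066.8$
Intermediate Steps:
$V = -380$ ($V = - 19 \left(15 + 5\right) = \left(-19\right) 20 = -380$)
$686 - \left(V + \frac{-851 + T}{914 + 73}\right) = 686 - \left(-380 + \frac{-851 + 24}{914 + 73}\right) = 686 - \left(-380 - \frac{827}{987}\right) = 686 - - \frac{375887}{987} = 686 + \frac{375887}{987} = \frac{1052969}{987}$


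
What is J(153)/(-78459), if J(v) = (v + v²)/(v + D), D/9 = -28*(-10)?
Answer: -238/2118393 ≈ -0.00011235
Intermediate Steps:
D = 2520 (D = 9*(-28*(-10)) = 9*280 = 2520)
J(v) = (v + v²)/(2520 + v) (J(v) = (v + v²)/(v + 2520) = (v + v²)/(2520 + v))
J(153)/(-78459) = (153*(1 + 153)/(2520 + 153))/(-78459) = (153*154/2673)*(-1/78459) = (153*(1/2673)*154)*(-1/78459) = (238/27)*(-1/78459) = -238/2118393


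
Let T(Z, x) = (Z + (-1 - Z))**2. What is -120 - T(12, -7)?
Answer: -121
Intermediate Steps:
T(Z, x) = 1 (T(Z, x) = (-1)**2 = 1)
-120 - T(12, -7) = -120 - 1*1 = -120 - 1 = -121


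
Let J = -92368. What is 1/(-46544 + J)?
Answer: -1/138912 ≈ -7.1988e-6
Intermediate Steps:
1/(-46544 + J) = 1/(-46544 - 92368) = 1/(-138912) = -1/138912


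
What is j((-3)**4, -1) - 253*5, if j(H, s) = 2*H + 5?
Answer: -1098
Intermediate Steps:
j(H, s) = 5 + 2*H
j((-3)**4, -1) - 253*5 = (5 + 2*(-3)**4) - 253*5 = (5 + 2*81) - 11*115 = (5 + 162) - 1265 = 167 - 1265 = -1098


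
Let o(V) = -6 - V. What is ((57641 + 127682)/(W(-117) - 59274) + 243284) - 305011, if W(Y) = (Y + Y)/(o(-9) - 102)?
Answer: -40247301829/651988 ≈ -61730.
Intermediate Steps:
W(Y) = -2*Y/99 (W(Y) = (Y + Y)/((-6 - 1*(-9)) - 102) = (2*Y)/((-6 + 9) - 102) = (2*Y)/(3 - 102) = (2*Y)/(-99) = (2*Y)*(-1/99) = -2*Y/99)
((57641 + 127682)/(W(-117) - 59274) + 243284) - 305011 = ((57641 + 127682)/(-2/99*(-117) - 59274) + 243284) - 305011 = (185323/(26/11 - 59274) + 243284) - 305011 = (185323/(-651988/11) + 243284) - 305011 = (185323*(-11/651988) + 243284) - 305011 = (-2038553/651988 + 243284) - 305011 = 158616210039/651988 - 305011 = -40247301829/651988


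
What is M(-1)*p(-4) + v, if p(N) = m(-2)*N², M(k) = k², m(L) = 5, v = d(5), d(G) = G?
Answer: 85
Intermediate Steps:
v = 5
p(N) = 5*N²
M(-1)*p(-4) + v = (-1)²*(5*(-4)²) + 5 = 1*(5*16) + 5 = 1*80 + 5 = 80 + 5 = 85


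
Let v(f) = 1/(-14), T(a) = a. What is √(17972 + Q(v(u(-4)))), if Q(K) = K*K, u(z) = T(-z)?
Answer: √3522513/14 ≈ 134.06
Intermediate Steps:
u(z) = -z
v(f) = -1/14
Q(K) = K²
√(17972 + Q(v(u(-4)))) = √(17972 + (-1/14)²) = √(17972 + 1/196) = √(3522513/196) = √3522513/14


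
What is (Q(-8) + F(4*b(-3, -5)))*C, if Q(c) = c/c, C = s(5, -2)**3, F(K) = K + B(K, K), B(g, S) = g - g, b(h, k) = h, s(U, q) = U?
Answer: -1375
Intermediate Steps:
B(g, S) = 0
F(K) = K (F(K) = K + 0 = K)
C = 125 (C = 5**3 = 125)
Q(c) = 1
(Q(-8) + F(4*b(-3, -5)))*C = (1 + 4*(-3))*125 = (1 - 12)*125 = -11*125 = -1375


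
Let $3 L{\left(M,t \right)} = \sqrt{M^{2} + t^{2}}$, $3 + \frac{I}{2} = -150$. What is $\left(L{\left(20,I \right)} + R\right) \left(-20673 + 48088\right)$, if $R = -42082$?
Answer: $-1153678030 + \frac{54830 \sqrt{23509}}{3} \approx -1.1509 \cdot 10^{9}$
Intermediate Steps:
$I = -306$ ($I = -6 + 2 \left(-150\right) = -6 - 300 = -306$)
$L{\left(M,t \right)} = \frac{\sqrt{M^{2} + t^{2}}}{3}$
$\left(L{\left(20,I \right)} + R\right) \left(-20673 + 48088\right) = \left(\frac{\sqrt{20^{2} + \left(-306\right)^{2}}}{3} - 42082\right) \left(-20673 + 48088\right) = \left(\frac{\sqrt{400 + 93636}}{3} - 42082\right) 27415 = \left(\frac{\sqrt{94036}}{3} - 42082\right) 27415 = \left(\frac{2 \sqrt{23509}}{3} - 42082\right) 27415 = \left(-42082 + \frac{2 \sqrt{23509}}{3}\right) 27415 = -1153678030 + \frac{54830 \sqrt{23509}}{3}$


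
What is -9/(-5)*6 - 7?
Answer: 19/5 ≈ 3.8000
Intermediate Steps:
-9/(-5)*6 - 7 = -9*(-1/5)*6 - 7 = (9/5)*6 - 7 = 54/5 - 7 = 19/5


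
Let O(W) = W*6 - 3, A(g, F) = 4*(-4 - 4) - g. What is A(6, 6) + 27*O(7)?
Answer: 1015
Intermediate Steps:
A(g, F) = -32 - g (A(g, F) = 4*(-8) - g = -32 - g)
O(W) = -3 + 6*W (O(W) = 6*W - 3 = -3 + 6*W)
A(6, 6) + 27*O(7) = (-32 - 1*6) + 27*(-3 + 6*7) = (-32 - 6) + 27*(-3 + 42) = -38 + 27*39 = -38 + 1053 = 1015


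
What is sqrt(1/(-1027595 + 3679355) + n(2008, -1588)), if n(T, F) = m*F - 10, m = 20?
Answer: I*sqrt(1551397735889585)/220980 ≈ 178.24*I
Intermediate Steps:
n(T, F) = -10 + 20*F (n(T, F) = 20*F - 10 = -10 + 20*F)
sqrt(1/(-1027595 + 3679355) + n(2008, -1588)) = sqrt(1/(-1027595 + 3679355) + (-10 + 20*(-1588))) = sqrt(1/2651760 + (-10 - 31760)) = sqrt(1/2651760 - 31770) = sqrt(-84246415199/2651760) = I*sqrt(1551397735889585)/220980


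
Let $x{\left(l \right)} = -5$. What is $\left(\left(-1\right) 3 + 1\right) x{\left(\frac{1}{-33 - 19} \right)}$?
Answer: $10$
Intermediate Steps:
$\left(\left(-1\right) 3 + 1\right) x{\left(\frac{1}{-33 - 19} \right)} = \left(\left(-1\right) 3 + 1\right) \left(-5\right) = \left(-3 + 1\right) \left(-5\right) = \left(-2\right) \left(-5\right) = 10$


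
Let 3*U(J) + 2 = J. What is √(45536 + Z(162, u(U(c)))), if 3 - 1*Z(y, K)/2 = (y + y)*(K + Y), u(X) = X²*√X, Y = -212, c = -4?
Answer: √(182918 - 2592*I*√2) ≈ 427.71 - 4.285*I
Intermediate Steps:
U(J) = -⅔ + J/3
u(X) = X^(5/2)
Z(y, K) = 6 - 4*y*(-212 + K) (Z(y, K) = 6 - 2*(y + y)*(K - 212) = 6 - 2*2*y*(-212 + K) = 6 - 4*y*(-212 + K))
√(45536 + Z(162, u(U(c)))) = √(45536 + (6 + 848*162 - 4*(-⅔ + (⅓)*(-4))^(5/2)*162)) = √(45536 + (6 + 137376 - 4*(-⅔ - 4/3)^(5/2)*162)) = √(45536 + (6 + 137376 - 4*(-2)^(5/2)*162)) = √(45536 + (6 + 137376 - 4*4*I*√2*162)) = √(45536 + (6 + 137376 - 2592*I*√2)) = √(45536 + (137382 - 2592*I*√2)) = √(182918 - 2592*I*√2)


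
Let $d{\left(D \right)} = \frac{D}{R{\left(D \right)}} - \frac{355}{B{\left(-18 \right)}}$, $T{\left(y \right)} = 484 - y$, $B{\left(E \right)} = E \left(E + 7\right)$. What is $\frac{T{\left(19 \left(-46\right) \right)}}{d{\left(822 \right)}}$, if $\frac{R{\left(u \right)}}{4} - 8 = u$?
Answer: $- \frac{223173720}{253961} \approx -878.77$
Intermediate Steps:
$R{\left(u \right)} = 32 + 4 u$
$B{\left(E \right)} = E \left(7 + E\right)$
$d{\left(D \right)} = - \frac{355}{198} + \frac{D}{32 + 4 D}$ ($d{\left(D \right)} = \frac{D}{32 + 4 D} - \frac{355}{\left(-18\right) \left(7 - 18\right)} = \frac{D}{32 + 4 D} - \frac{355}{\left(-18\right) \left(-11\right)} = \frac{D}{32 + 4 D} - \frac{355}{198} = - \frac{355}{198} + \frac{D}{32 + 4 D}$)
$\frac{T{\left(19 \left(-46\right) \right)}}{d{\left(822 \right)}} = \frac{484 - 19 \left(-46\right)}{\frac{1}{396} \frac{1}{8 + 822} \left(-5680 - 502242\right)} = \frac{484 - -874}{\frac{1}{396} \cdot \frac{1}{830} \left(-5680 - 502242\right)} = \frac{484 + 874}{\frac{1}{396} \cdot \frac{1}{830} \left(-507922\right)} = \frac{1358}{- \frac{253961}{164340}} = 1358 \left(- \frac{164340}{253961}\right) = - \frac{223173720}{253961}$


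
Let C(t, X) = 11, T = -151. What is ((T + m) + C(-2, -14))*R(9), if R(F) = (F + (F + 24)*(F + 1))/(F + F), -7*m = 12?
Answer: -56048/21 ≈ -2669.0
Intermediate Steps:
m = -12/7 (m = -⅐*12 = -12/7 ≈ -1.7143)
R(F) = (F + (1 + F)*(24 + F))/(2*F) (R(F) = (F + (24 + F)*(1 + F))/((2*F)) = (F + (1 + F)*(24 + F))*(1/(2*F)) = (F + (1 + F)*(24 + F))/(2*F))
((T + m) + C(-2, -14))*R(9) = ((-151 - 12/7) + 11)*(13 + (½)*9 + 12/9) = (-1069/7 + 11)*(13 + 9/2 + 12*(⅑)) = -992*(13 + 9/2 + 4/3)/7 = -992/7*113/6 = -56048/21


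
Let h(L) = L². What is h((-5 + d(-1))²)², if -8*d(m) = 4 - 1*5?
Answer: 5352009260481/16777216 ≈ 3.1900e+5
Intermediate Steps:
d(m) = ⅛ (d(m) = -(4 - 1*5)/8 = -(4 - 5)/8 = -⅛*(-1) = ⅛)
h((-5 + d(-1))²)² = (((-5 + ⅛)²)²)² = (((-39/8)²)²)² = ((1521/64)²)² = (2313441/4096)² = 5352009260481/16777216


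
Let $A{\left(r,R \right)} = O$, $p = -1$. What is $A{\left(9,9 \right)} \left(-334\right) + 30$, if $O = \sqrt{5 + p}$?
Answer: $-638$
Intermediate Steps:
$O = 2$ ($O = \sqrt{5 - 1} = \sqrt{4} = 2$)
$A{\left(r,R \right)} = 2$
$A{\left(9,9 \right)} \left(-334\right) + 30 = 2 \left(-334\right) + 30 = -668 + 30 = -638$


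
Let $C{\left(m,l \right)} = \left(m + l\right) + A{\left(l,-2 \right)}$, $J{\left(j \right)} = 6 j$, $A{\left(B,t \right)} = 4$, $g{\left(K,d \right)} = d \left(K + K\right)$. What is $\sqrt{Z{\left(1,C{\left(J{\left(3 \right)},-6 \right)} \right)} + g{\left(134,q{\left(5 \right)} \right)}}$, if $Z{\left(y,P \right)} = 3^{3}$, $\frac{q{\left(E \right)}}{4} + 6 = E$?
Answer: $i \sqrt{1045} \approx 32.326 i$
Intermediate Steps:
$q{\left(E \right)} = -24 + 4 E$
$g{\left(K,d \right)} = 2 K d$ ($g{\left(K,d \right)} = d 2 K = 2 K d$)
$C{\left(m,l \right)} = 4 + l + m$ ($C{\left(m,l \right)} = \left(m + l\right) + 4 = \left(l + m\right) + 4 = 4 + l + m$)
$Z{\left(y,P \right)} = 27$
$\sqrt{Z{\left(1,C{\left(J{\left(3 \right)},-6 \right)} \right)} + g{\left(134,q{\left(5 \right)} \right)}} = \sqrt{27 + 2 \cdot 134 \left(-24 + 4 \cdot 5\right)} = \sqrt{27 + 2 \cdot 134 \left(-24 + 20\right)} = \sqrt{27 + 2 \cdot 134 \left(-4\right)} = \sqrt{27 - 1072} = \sqrt{-1045} = i \sqrt{1045}$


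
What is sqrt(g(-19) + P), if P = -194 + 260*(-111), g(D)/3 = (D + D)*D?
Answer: 2*I*sqrt(6722) ≈ 163.98*I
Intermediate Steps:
g(D) = 6*D**2 (g(D) = 3*((D + D)*D) = 3*((2*D)*D) = 3*(2*D**2) = 6*D**2)
P = -29054 (P = -194 - 28860 = -29054)
sqrt(g(-19) + P) = sqrt(6*(-19)**2 - 29054) = sqrt(6*361 - 29054) = sqrt(2166 - 29054) = sqrt(-26888) = 2*I*sqrt(6722)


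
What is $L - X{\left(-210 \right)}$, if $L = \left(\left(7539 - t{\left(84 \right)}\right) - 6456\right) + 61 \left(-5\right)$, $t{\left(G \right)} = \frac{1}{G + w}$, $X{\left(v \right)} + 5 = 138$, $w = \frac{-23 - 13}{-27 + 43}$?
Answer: $\frac{210911}{327} \approx 644.99$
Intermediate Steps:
$w = - \frac{9}{4}$ ($w = - \frac{36}{16} = \left(-36\right) \frac{1}{16} = - \frac{9}{4} \approx -2.25$)
$X{\left(v \right)} = 133$ ($X{\left(v \right)} = -5 + 138 = 133$)
$t{\left(G \right)} = \frac{1}{- \frac{9}{4} + G}$ ($t{\left(G \right)} = \frac{1}{G - \frac{9}{4}} = \frac{1}{- \frac{9}{4} + G}$)
$L = \frac{254402}{327}$ ($L = \left(\left(7539 - \frac{4}{-9 + 4 \cdot 84}\right) - 6456\right) + 61 \left(-5\right) = \left(\left(7539 - \frac{4}{-9 + 336}\right) - 6456\right) - 305 = \left(\left(7539 - \frac{4}{327}\right) - 6456\right) - 305 = \left(\frac{2465249}{327} - 6456\right) - 305 = \frac{354137}{327} - 305 = \frac{254402}{327} \approx 777.99$)
$L - X{\left(-210 \right)} = \frac{254402}{327} - 133 = \frac{210911}{327}$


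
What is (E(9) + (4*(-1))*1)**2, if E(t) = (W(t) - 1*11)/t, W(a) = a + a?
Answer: 841/81 ≈ 10.383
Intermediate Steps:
W(a) = 2*a
E(t) = (-11 + 2*t)/t (E(t) = (2*t - 1*11)/t = (2*t - 11)/t = (-11 + 2*t)/t)
(E(9) + (4*(-1))*1)**2 = ((2 - 11/9) + (4*(-1))*1)**2 = ((2 - 11*1/9) - 4*1)**2 = ((2 - 11/9) - 4)**2 = (7/9 - 4)**2 = (-29/9)**2 = 841/81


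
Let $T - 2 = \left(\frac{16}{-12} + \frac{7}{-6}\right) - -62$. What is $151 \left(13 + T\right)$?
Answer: $\frac{22499}{2} \approx 11250.0$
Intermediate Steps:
$T = \frac{123}{2}$ ($T = 2 + \left(\left(\frac{16}{-12} + \frac{7}{-6}\right) - -62\right) = 2 + \left(\left(16 \left(- \frac{1}{12}\right) + 7 \left(- \frac{1}{6}\right)\right) + 62\right) = 2 + \left(\left(- \frac{4}{3} - \frac{7}{6}\right) + 62\right) = 2 + \left(- \frac{5}{2} + 62\right) = 2 + \frac{119}{2} = \frac{123}{2} \approx 61.5$)
$151 \left(13 + T\right) = 151 \left(13 + \frac{123}{2}\right) = 151 \cdot \frac{149}{2} = \frac{22499}{2}$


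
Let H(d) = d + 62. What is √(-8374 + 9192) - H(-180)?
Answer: 118 + √818 ≈ 146.60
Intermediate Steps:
H(d) = 62 + d
√(-8374 + 9192) - H(-180) = √(-8374 + 9192) - (62 - 180) = √818 - 1*(-118) = √818 + 118 = 118 + √818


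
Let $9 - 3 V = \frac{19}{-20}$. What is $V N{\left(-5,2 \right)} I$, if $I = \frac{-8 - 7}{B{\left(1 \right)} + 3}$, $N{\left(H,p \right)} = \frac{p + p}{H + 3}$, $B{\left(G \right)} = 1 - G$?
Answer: $\frac{199}{6} \approx 33.167$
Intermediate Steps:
$N{\left(H,p \right)} = \frac{2 p}{3 + H}$
$I = -5$ ($I = \frac{-8 - 7}{\left(1 - 1\right) + 3} = - \frac{15}{\left(1 - 1\right) + 3} = - \frac{15}{0 + 3} = - \frac{15}{3} = \left(-15\right) \frac{1}{3} = -5$)
$V = \frac{199}{60}$ ($V = 3 - \frac{19 \frac{1}{-20}}{3} = 3 - \frac{19 \left(- \frac{1}{20}\right)}{3} = 3 - - \frac{19}{60} = 3 + \frac{19}{60} = \frac{199}{60} \approx 3.3167$)
$V N{\left(-5,2 \right)} I = \frac{199 \cdot 2 \cdot 2 \frac{1}{3 - 5}}{60} \left(-5\right) = \frac{199 \cdot 2 \cdot 2 \frac{1}{-2}}{60} \left(-5\right) = \frac{199 \cdot 2 \cdot 2 \left(- \frac{1}{2}\right)}{60} \left(-5\right) = \frac{199}{60} \left(-2\right) \left(-5\right) = \left(- \frac{199}{30}\right) \left(-5\right) = \frac{199}{6}$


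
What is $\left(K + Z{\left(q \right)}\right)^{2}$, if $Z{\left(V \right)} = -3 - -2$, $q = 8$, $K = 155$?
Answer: $23716$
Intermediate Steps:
$Z{\left(V \right)} = -1$ ($Z{\left(V \right)} = -3 + 2 = -1$)
$\left(K + Z{\left(q \right)}\right)^{2} = \left(155 - 1\right)^{2} = 154^{2} = 23716$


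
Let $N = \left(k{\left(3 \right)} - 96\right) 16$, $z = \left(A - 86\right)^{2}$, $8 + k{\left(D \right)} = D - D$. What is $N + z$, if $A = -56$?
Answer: $18500$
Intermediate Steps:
$k{\left(D \right)} = -8$ ($k{\left(D \right)} = -8 + \left(D - D\right) = -8 + 0 = -8$)
$z = 20164$ ($z = \left(-56 - 86\right)^{2} = \left(-142\right)^{2} = 20164$)
$N = -1664$ ($N = \left(-8 - 96\right) 16 = \left(-104\right) 16 = -1664$)
$N + z = -1664 + 20164 = 18500$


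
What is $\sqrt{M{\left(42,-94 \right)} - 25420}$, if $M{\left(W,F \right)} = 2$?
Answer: $i \sqrt{25418} \approx 159.43 i$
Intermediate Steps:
$\sqrt{M{\left(42,-94 \right)} - 25420} = \sqrt{2 - 25420} = \sqrt{-25418} = i \sqrt{25418}$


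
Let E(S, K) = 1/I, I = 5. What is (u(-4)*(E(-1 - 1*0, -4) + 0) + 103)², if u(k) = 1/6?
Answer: 9554281/900 ≈ 10616.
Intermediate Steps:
u(k) = ⅙
E(S, K) = ⅕ (E(S, K) = 1/5 = ⅕)
(u(-4)*(E(-1 - 1*0, -4) + 0) + 103)² = ((⅕ + 0)/6 + 103)² = ((⅙)*(⅕) + 103)² = (1/30 + 103)² = (3091/30)² = 9554281/900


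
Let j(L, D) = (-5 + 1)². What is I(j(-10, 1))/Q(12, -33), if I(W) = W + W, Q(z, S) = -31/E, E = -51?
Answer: 1632/31 ≈ 52.645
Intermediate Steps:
j(L, D) = 16 (j(L, D) = (-4)² = 16)
Q(z, S) = 31/51 (Q(z, S) = -31/(-51) = -31*(-1/51) = 31/51)
I(W) = 2*W
I(j(-10, 1))/Q(12, -33) = (2*16)/(31/51) = 32*(51/31) = 1632/31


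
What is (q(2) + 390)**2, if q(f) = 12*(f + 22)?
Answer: 459684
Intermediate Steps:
q(f) = 264 + 12*f (q(f) = 12*(22 + f) = 264 + 12*f)
(q(2) + 390)**2 = ((264 + 12*2) + 390)**2 = ((264 + 24) + 390)**2 = (288 + 390)**2 = 678**2 = 459684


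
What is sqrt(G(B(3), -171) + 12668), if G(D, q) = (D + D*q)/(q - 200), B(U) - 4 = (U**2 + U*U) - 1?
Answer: sqrt(35611442)/53 ≈ 112.59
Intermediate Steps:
B(U) = 3 + 2*U**2 (B(U) = 4 + ((U**2 + U*U) - 1) = 4 + ((U**2 + U**2) - 1) = 4 + (2*U**2 - 1) = 4 + (-1 + 2*U**2) = 3 + 2*U**2)
G(D, q) = (D + D*q)/(-200 + q)
sqrt(G(B(3), -171) + 12668) = sqrt((3 + 2*3**2)*(1 - 171)/(-200 - 171) + 12668) = sqrt((3 + 2*9)*(-170)/(-371) + 12668) = sqrt((3 + 18)*(-1/371)*(-170) + 12668) = sqrt(21*(-1/371)*(-170) + 12668) = sqrt(510/53 + 12668) = sqrt(671914/53) = sqrt(35611442)/53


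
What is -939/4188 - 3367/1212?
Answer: -634961/211494 ≈ -3.0023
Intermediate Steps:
-939/4188 - 3367/1212 = -939*1/4188 - 3367*1/1212 = -313/1396 - 3367/1212 = -634961/211494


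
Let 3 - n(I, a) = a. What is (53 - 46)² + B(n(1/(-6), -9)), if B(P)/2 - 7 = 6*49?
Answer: 651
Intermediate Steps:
n(I, a) = 3 - a
B(P) = 602 (B(P) = 14 + 2*(6*49) = 14 + 2*294 = 14 + 588 = 602)
(53 - 46)² + B(n(1/(-6), -9)) = (53 - 46)² + 602 = 7² + 602 = 49 + 602 = 651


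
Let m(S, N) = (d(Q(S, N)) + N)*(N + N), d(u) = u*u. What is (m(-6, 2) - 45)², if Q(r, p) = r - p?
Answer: 47961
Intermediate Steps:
d(u) = u²
m(S, N) = 2*N*(N + (S - N)²) (m(S, N) = ((S - N)² + N)*(N + N) = (N + (S - N)²)*(2*N) = 2*N*(N + (S - N)²))
(m(-6, 2) - 45)² = (2*2*(2 + (2 - 1*(-6))²) - 45)² = (2*2*(2 + (2 + 6)²) - 45)² = (2*2*(2 + 8²) - 45)² = (2*2*(2 + 64) - 45)² = (2*2*66 - 45)² = (264 - 45)² = 219² = 47961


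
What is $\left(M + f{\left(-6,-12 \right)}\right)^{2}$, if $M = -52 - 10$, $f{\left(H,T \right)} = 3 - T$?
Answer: $2209$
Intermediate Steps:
$M = -62$
$\left(M + f{\left(-6,-12 \right)}\right)^{2} = \left(-62 + \left(3 - -12\right)\right)^{2} = \left(-62 + \left(3 + 12\right)\right)^{2} = \left(-62 + 15\right)^{2} = \left(-47\right)^{2} = 2209$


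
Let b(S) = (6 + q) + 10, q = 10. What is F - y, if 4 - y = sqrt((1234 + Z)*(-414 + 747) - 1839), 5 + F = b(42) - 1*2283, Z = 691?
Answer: -2266 + sqrt(639186) ≈ -1466.5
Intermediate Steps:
b(S) = 26 (b(S) = (6 + 10) + 10 = 16 + 10 = 26)
F = -2262 (F = -5 + (26 - 1*2283) = -5 + (26 - 2283) = -5 - 2257 = -2262)
y = 4 - sqrt(639186) (y = 4 - sqrt((1234 + 691)*(-414 + 747) - 1839) = 4 - sqrt(1925*333 - 1839) = 4 - sqrt(641025 - 1839) = 4 - sqrt(639186) ≈ -795.49)
F - y = -2262 - (4 - sqrt(639186)) = -2262 + (-4 + sqrt(639186)) = -2266 + sqrt(639186)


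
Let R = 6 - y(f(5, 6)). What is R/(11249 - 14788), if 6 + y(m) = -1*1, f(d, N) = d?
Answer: -13/3539 ≈ -0.0036734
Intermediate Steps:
y(m) = -7 (y(m) = -6 - 1*1 = -6 - 1 = -7)
R = 13 (R = 6 - 1*(-7) = 6 + 7 = 13)
R/(11249 - 14788) = 13/(11249 - 14788) = 13/(-3539) = -1/3539*13 = -13/3539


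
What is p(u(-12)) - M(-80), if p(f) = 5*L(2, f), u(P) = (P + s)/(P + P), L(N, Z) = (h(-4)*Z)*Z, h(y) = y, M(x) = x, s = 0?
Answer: 75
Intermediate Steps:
L(N, Z) = -4*Z**2 (L(N, Z) = (-4*Z)*Z = -4*Z**2)
u(P) = 1/2 (u(P) = (P + 0)/(P + P) = P/((2*P)) = P*(1/(2*P)) = 1/2)
p(f) = -20*f**2 (p(f) = 5*(-4*f**2) = -20*f**2)
p(u(-12)) - M(-80) = -20*(1/2)**2 - 1*(-80) = -20*1/4 + 80 = -5 + 80 = 75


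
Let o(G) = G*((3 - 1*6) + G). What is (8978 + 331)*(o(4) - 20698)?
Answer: -192640446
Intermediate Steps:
o(G) = G*(-3 + G) (o(G) = G*((3 - 6) + G) = G*(-3 + G))
(8978 + 331)*(o(4) - 20698) = (8978 + 331)*(4*(-3 + 4) - 20698) = 9309*(4*1 - 20698) = 9309*(4 - 20698) = 9309*(-20694) = -192640446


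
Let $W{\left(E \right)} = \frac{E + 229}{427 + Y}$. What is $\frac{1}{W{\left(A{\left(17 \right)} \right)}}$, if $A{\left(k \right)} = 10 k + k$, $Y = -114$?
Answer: $\frac{313}{416} \approx 0.7524$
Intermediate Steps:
$A{\left(k \right)} = 11 k$
$W{\left(E \right)} = \frac{229}{313} + \frac{E}{313}$ ($W{\left(E \right)} = \frac{E + 229}{427 - 114} = \frac{229 + E}{313} = \left(229 + E\right) \frac{1}{313} = \frac{229}{313} + \frac{E}{313}$)
$\frac{1}{W{\left(A{\left(17 \right)} \right)}} = \frac{1}{\frac{229}{313} + \frac{11 \cdot 17}{313}} = \frac{1}{\frac{229}{313} + \frac{1}{313} \cdot 187} = \frac{1}{\frac{229}{313} + \frac{187}{313}} = \frac{1}{\frac{416}{313}} = \frac{313}{416}$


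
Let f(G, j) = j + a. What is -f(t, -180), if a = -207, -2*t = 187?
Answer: 387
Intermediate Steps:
t = -187/2 (t = -1/2*187 = -187/2 ≈ -93.500)
f(G, j) = -207 + j (f(G, j) = j - 207 = -207 + j)
-f(t, -180) = -(-207 - 180) = -1*(-387) = 387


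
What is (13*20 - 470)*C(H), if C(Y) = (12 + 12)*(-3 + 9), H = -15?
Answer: -30240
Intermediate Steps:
C(Y) = 144 (C(Y) = 24*6 = 144)
(13*20 - 470)*C(H) = (13*20 - 470)*144 = (260 - 470)*144 = -210*144 = -30240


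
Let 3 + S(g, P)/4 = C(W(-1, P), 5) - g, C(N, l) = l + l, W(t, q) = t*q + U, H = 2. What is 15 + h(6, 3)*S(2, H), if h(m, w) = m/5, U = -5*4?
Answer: 39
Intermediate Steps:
U = -20
h(m, w) = m/5 (h(m, w) = m*(1/5) = m/5)
W(t, q) = -20 + q*t (W(t, q) = t*q - 20 = q*t - 20 = -20 + q*t)
C(N, l) = 2*l
S(g, P) = 28 - 4*g (S(g, P) = -12 + 4*(2*5 - g) = -12 + 4*(10 - g) = -12 + (40 - 4*g) = 28 - 4*g)
15 + h(6, 3)*S(2, H) = 15 + ((1/5)*6)*(28 - 4*2) = 15 + 6*(28 - 8)/5 = 15 + (6/5)*20 = 15 + 24 = 39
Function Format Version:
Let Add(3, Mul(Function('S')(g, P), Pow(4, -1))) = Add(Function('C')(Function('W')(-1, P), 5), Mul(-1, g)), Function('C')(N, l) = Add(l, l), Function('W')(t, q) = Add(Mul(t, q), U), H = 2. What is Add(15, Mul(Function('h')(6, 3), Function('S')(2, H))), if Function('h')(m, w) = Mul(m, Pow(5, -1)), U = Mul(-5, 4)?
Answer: 39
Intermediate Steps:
U = -20
Function('h')(m, w) = Mul(Rational(1, 5), m) (Function('h')(m, w) = Mul(m, Rational(1, 5)) = Mul(Rational(1, 5), m))
Function('W')(t, q) = Add(-20, Mul(q, t)) (Function('W')(t, q) = Add(Mul(t, q), -20) = Add(Mul(q, t), -20) = Add(-20, Mul(q, t)))
Function('C')(N, l) = Mul(2, l)
Function('S')(g, P) = Add(28, Mul(-4, g)) (Function('S')(g, P) = Add(-12, Mul(4, Add(Mul(2, 5), Mul(-1, g)))) = Add(-12, Mul(4, Add(10, Mul(-1, g)))) = Add(-12, Add(40, Mul(-4, g))) = Add(28, Mul(-4, g)))
Add(15, Mul(Function('h')(6, 3), Function('S')(2, H))) = Add(15, Mul(Mul(Rational(1, 5), 6), Add(28, Mul(-4, 2)))) = Add(15, Mul(Rational(6, 5), Add(28, -8))) = Add(15, Mul(Rational(6, 5), 20)) = Add(15, 24) = 39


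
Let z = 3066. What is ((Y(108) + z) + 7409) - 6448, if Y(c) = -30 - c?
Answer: 3889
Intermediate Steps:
((Y(108) + z) + 7409) - 6448 = (((-30 - 1*108) + 3066) + 7409) - 6448 = (((-30 - 108) + 3066) + 7409) - 6448 = ((-138 + 3066) + 7409) - 6448 = (2928 + 7409) - 6448 = 10337 - 6448 = 3889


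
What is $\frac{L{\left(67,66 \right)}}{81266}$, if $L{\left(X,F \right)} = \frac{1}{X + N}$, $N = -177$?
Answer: $- \frac{1}{8939260} \approx -1.1187 \cdot 10^{-7}$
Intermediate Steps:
$L{\left(X,F \right)} = \frac{1}{-177 + X}$ ($L{\left(X,F \right)} = \frac{1}{X - 177} = \frac{1}{-177 + X}$)
$\frac{L{\left(67,66 \right)}}{81266} = \frac{1}{\left(-177 + 67\right) 81266} = \frac{1}{-110} \cdot \frac{1}{81266} = \left(- \frac{1}{110}\right) \frac{1}{81266} = - \frac{1}{8939260}$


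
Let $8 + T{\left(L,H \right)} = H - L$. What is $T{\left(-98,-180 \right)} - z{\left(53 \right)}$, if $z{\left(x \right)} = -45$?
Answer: $-45$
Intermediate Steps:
$T{\left(L,H \right)} = -8 + H - L$ ($T{\left(L,H \right)} = -8 + \left(H - L\right) = -8 + H - L$)
$T{\left(-98,-180 \right)} - z{\left(53 \right)} = \left(-8 - 180 - -98\right) - -45 = \left(-8 - 180 + 98\right) + 45 = -90 + 45 = -45$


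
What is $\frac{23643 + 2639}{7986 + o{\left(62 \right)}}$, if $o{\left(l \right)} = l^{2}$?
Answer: $\frac{13141}{5915} \approx 2.2216$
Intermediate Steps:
$\frac{23643 + 2639}{7986 + o{\left(62 \right)}} = \frac{23643 + 2639}{7986 + 62^{2}} = \frac{26282}{7986 + 3844} = \frac{26282}{11830} = 26282 \cdot \frac{1}{11830} = \frac{13141}{5915}$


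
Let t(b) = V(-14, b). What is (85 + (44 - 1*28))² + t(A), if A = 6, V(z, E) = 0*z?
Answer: 10201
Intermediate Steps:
V(z, E) = 0
t(b) = 0
(85 + (44 - 1*28))² + t(A) = (85 + (44 - 1*28))² + 0 = (85 + (44 - 28))² + 0 = (85 + 16)² + 0 = 101² + 0 = 10201 + 0 = 10201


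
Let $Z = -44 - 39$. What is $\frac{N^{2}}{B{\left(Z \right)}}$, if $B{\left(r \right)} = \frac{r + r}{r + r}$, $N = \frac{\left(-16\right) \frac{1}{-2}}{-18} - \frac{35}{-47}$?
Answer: $\frac{16129}{178929} \approx 0.090142$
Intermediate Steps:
$N = \frac{127}{423}$ ($N = \left(-16\right) \left(- \frac{1}{2}\right) \left(- \frac{1}{18}\right) - - \frac{35}{47} = 8 \left(- \frac{1}{18}\right) + \frac{35}{47} = - \frac{4}{9} + \frac{35}{47} = \frac{127}{423} \approx 0.30024$)
$Z = -83$
$B{\left(r \right)} = 1$ ($B{\left(r \right)} = \frac{2 r}{2 r} = 2 r \frac{1}{2 r} = 1$)
$\frac{N^{2}}{B{\left(Z \right)}} = \frac{\left(\frac{127}{423}\right)^{2}}{1} = \frac{16129}{178929} \cdot 1 = \frac{16129}{178929}$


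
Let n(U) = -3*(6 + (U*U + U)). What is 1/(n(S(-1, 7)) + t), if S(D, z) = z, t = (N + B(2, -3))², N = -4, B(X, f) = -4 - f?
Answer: -1/161 ≈ -0.0062112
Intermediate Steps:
t = 25 (t = (-4 + (-4 - 1*(-3)))² = (-4 + (-4 + 3))² = (-4 - 1)² = (-5)² = 25)
n(U) = -18 - 3*U - 3*U² (n(U) = -3*(6 + (U² + U)) = -3*(6 + (U + U²)) = -3*(6 + U + U²) = -18 - 3*U - 3*U²)
1/(n(S(-1, 7)) + t) = 1/((-18 - 3*7 - 3*7²) + 25) = 1/((-18 - 21 - 3*49) + 25) = 1/((-18 - 21 - 147) + 25) = 1/(-186 + 25) = 1/(-161) = -1/161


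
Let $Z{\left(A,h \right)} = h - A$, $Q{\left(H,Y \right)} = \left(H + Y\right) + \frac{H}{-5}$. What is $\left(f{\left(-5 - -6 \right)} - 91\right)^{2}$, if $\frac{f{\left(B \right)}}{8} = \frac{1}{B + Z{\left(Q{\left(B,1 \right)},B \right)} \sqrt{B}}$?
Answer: $2601$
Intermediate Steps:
$Q{\left(H,Y \right)} = Y + \frac{4 H}{5}$ ($Q{\left(H,Y \right)} = \left(H + Y\right) + H \left(- \frac{1}{5}\right) = \left(H + Y\right) - \frac{H}{5} = Y + \frac{4 H}{5}$)
$f{\left(B \right)} = \frac{8}{B + \sqrt{B} \left(-1 + \frac{B}{5}\right)}$ ($f{\left(B \right)} = \frac{8}{B + \left(B - \left(1 + \frac{4 B}{5}\right)\right) \sqrt{B}} = \frac{8}{B + \left(-1 + \frac{B}{5}\right) \sqrt{B}} = \frac{8}{B + \sqrt{B} \left(-1 + \frac{B}{5}\right)}$)
$\left(f{\left(-5 - -6 \right)} - 91\right)^{2} = \left(\frac{40}{5 \left(-5 - -6\right) + \sqrt{-5 - -6} \left(-5 - -1\right)} - 91\right)^{2} = \left(\frac{40}{5 \left(-5 + 6\right) + \sqrt{-5 + 6} \left(-5 + \left(-5 + 6\right)\right)} - 91\right)^{2} = \left(\frac{40}{5 \cdot 1 + \sqrt{1} \left(-5 + 1\right)} - 91\right)^{2} = \left(\frac{40}{5 + 1 \left(-4\right)} - 91\right)^{2} = \left(\frac{40}{5 - 4} - 91\right)^{2} = \left(\frac{40}{1} - 91\right)^{2} = \left(40 \cdot 1 - 91\right)^{2} = \left(40 - 91\right)^{2} = \left(-51\right)^{2} = 2601$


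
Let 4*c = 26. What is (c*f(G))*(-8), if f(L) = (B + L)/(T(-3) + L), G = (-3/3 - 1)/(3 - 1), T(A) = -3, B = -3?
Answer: -52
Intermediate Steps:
c = 13/2 (c = (¼)*26 = 13/2 ≈ 6.5000)
G = -1 (G = (-3*⅓ - 1)/2 = (-1 - 1)*(½) = -2*½ = -1)
f(L) = 1 (f(L) = (-3 + L)/(-3 + L) = 1)
(c*f(G))*(-8) = ((13/2)*1)*(-8) = (13/2)*(-8) = -52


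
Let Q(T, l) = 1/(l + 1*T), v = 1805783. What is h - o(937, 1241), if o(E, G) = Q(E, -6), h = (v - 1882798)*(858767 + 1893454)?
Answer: -197336901593266/931 ≈ -2.1196e+11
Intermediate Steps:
h = -211962300315 (h = (1805783 - 1882798)*(858767 + 1893454) = -77015*2752221 = -211962300315)
Q(T, l) = 1/(T + l) (Q(T, l) = 1/(l + T) = 1/(T + l))
o(E, G) = 1/(-6 + E) (o(E, G) = 1/(E - 6) = 1/(-6 + E))
h - o(937, 1241) = -211962300315 - 1/(-6 + 937) = -211962300315 - 1/931 = -197336901593266/931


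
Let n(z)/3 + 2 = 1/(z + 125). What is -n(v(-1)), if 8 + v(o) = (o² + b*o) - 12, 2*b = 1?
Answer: 1260/211 ≈ 5.9716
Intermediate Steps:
b = ½ (b = (½)*1 = ½ ≈ 0.50000)
v(o) = -20 + o² + o/2 (v(o) = -8 + ((o² + o/2) - 12) = -8 + (-12 + o² + o/2) = -20 + o² + o/2)
n(z) = -6 + 3/(125 + z) (n(z) = -6 + 3/(z + 125) = -6 + 3/(125 + z))
-n(v(-1)) = -3*(-249 - 2*(-20 + (-1)² + (½)*(-1)))/(125 + (-20 + (-1)² + (½)*(-1))) = -3*(-249 - 2*(-20 + 1 - ½))/(125 + (-20 + 1 - ½)) = -3*(-249 - 2*(-39/2))/(125 - 39/2) = -3*(-249 + 39)/211/2 = -3*2*(-210)/211 = -1*(-1260/211) = 1260/211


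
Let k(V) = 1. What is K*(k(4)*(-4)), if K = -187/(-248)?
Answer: -187/62 ≈ -3.0161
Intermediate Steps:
K = 187/248 (K = -187*(-1/248) = 187/248 ≈ 0.75403)
K*(k(4)*(-4)) = 187*(1*(-4))/248 = (187/248)*(-4) = -187/62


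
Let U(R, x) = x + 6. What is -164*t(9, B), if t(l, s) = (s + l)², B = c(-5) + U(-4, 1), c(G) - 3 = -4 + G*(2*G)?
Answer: -692900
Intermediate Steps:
U(R, x) = 6 + x
c(G) = -1 + 2*G² (c(G) = 3 + (-4 + G*(2*G)) = 3 + (-4 + 2*G²) = -1 + 2*G²)
B = 56 (B = (-1 + 2*(-5)²) + (6 + 1) = (-1 + 2*25) + 7 = (-1 + 50) + 7 = 49 + 7 = 56)
t(l, s) = (l + s)²
-164*t(9, B) = -164*(9 + 56)² = -164*65² = -164*4225 = -692900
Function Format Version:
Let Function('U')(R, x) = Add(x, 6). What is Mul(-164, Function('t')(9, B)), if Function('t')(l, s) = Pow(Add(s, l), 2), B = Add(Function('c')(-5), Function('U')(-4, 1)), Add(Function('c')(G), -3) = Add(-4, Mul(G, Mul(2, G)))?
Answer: -692900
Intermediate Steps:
Function('U')(R, x) = Add(6, x)
Function('c')(G) = Add(-1, Mul(2, Pow(G, 2))) (Function('c')(G) = Add(3, Add(-4, Mul(G, Mul(2, G)))) = Add(3, Add(-4, Mul(2, Pow(G, 2)))) = Add(-1, Mul(2, Pow(G, 2))))
B = 56 (B = Add(Add(-1, Mul(2, Pow(-5, 2))), Add(6, 1)) = Add(Add(-1, Mul(2, 25)), 7) = Add(Add(-1, 50), 7) = Add(49, 7) = 56)
Function('t')(l, s) = Pow(Add(l, s), 2)
Mul(-164, Function('t')(9, B)) = Mul(-164, Pow(Add(9, 56), 2)) = Mul(-164, Pow(65, 2)) = Mul(-164, 4225) = -692900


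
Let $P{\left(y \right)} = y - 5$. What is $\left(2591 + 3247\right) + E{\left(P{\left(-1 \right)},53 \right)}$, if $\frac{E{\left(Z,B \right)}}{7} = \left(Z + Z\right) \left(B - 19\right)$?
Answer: $2982$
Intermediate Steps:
$P{\left(y \right)} = -5 + y$
$E{\left(Z,B \right)} = 14 Z \left(-19 + B\right)$ ($E{\left(Z,B \right)} = 7 \left(Z + Z\right) \left(B - 19\right) = 7 \cdot 2 Z \left(-19 + B\right) = 14 Z \left(-19 + B\right)$)
$\left(2591 + 3247\right) + E{\left(P{\left(-1 \right)},53 \right)} = \left(2591 + 3247\right) + 14 \left(-5 - 1\right) \left(-19 + 53\right) = 5838 + 14 \left(-6\right) 34 = 5838 - 2856 = 2982$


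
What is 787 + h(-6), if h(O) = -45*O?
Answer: 1057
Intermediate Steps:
787 + h(-6) = 787 - 45*(-6) = 787 + 270 = 1057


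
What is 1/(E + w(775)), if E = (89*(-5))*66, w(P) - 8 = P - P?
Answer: -1/29362 ≈ -3.4058e-5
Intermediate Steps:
w(P) = 8 (w(P) = 8 + (P - P) = 8 + 0 = 8)
E = -29370 (E = -445*66 = -29370)
1/(E + w(775)) = 1/(-29370 + 8) = 1/(-29362) = -1/29362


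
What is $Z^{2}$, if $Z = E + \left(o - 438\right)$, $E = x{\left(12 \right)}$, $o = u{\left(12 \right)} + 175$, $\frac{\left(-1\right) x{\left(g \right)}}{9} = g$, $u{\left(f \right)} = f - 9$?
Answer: $135424$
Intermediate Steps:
$u{\left(f \right)} = -9 + f$
$x{\left(g \right)} = - 9 g$
$o = 178$ ($o = \left(-9 + 12\right) + 175 = 3 + 175 = 178$)
$E = -108$ ($E = \left(-9\right) 12 = -108$)
$Z = -368$ ($Z = -108 + \left(178 - 438\right) = -108 - 260 = -368$)
$Z^{2} = \left(-368\right)^{2} = 135424$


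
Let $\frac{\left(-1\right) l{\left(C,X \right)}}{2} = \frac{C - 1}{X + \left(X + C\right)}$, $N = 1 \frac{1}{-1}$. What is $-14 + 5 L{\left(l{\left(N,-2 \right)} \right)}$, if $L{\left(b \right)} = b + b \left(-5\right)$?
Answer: $2$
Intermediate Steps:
$N = -1$ ($N = 1 \left(-1\right) = -1$)
$l{\left(C,X \right)} = - \frac{2 \left(-1 + C\right)}{C + 2 X}$ ($l{\left(C,X \right)} = - 2 \frac{C - 1}{X + \left(X + C\right)} = - 2 \frac{-1 + C}{X + \left(C + X\right)} = - 2 \frac{-1 + C}{C + 2 X} = - \frac{2 \left(-1 + C\right)}{C + 2 X}$)
$L{\left(b \right)} = - 4 b$ ($L{\left(b \right)} = b - 5 b = - 4 b$)
$-14 + 5 L{\left(l{\left(N,-2 \right)} \right)} = -14 + 5 \left(- 4 \frac{2 \left(1 - -1\right)}{-1 + 2 \left(-2\right)}\right) = -14 + 5 \left(- 4 \frac{2 \left(1 + 1\right)}{-1 - 4}\right) = -14 + 5 \left(- 4 \cdot 2 \frac{1}{-5} \cdot 2\right) = -14 + 5 \left(- 4 \cdot 2 \left(- \frac{1}{5}\right) 2\right) = -14 + 5 \left(\left(-4\right) \left(- \frac{4}{5}\right)\right) = -14 + 5 \cdot \frac{16}{5} = -14 + 16 = 2$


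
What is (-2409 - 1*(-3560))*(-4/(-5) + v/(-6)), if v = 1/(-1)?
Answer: 33379/30 ≈ 1112.6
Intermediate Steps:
v = -1
(-2409 - 1*(-3560))*(-4/(-5) + v/(-6)) = (-2409 - 1*(-3560))*(-4/(-5) - 1/(-6)) = (-2409 + 3560)*(-4*(-⅕) - 1*(-⅙)) = 1151*(⅘ + ⅙) = 1151*(29/30) = 33379/30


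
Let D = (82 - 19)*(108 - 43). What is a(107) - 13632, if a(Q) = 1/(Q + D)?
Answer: -57281663/4202 ≈ -13632.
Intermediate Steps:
D = 4095 (D = 63*65 = 4095)
a(Q) = 1/(4095 + Q) (a(Q) = 1/(Q + 4095) = 1/(4095 + Q))
a(107) - 13632 = 1/(4095 + 107) - 13632 = 1/4202 - 13632 = -57281663/4202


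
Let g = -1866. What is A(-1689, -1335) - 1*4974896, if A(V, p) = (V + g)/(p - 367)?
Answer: -8467269437/1702 ≈ -4.9749e+6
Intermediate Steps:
A(V, p) = (-1866 + V)/(-367 + p) (A(V, p) = (V - 1866)/(p - 367) = (-1866 + V)/(-367 + p))
A(-1689, -1335) - 1*4974896 = (-1866 - 1689)/(-367 - 1335) - 1*4974896 = -3555/(-1702) - 4974896 = -1/1702*(-3555) - 4974896 = 3555/1702 - 4974896 = -8467269437/1702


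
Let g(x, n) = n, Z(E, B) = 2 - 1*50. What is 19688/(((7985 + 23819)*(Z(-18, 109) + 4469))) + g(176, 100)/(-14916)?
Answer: -860430137/131079462459 ≈ -0.0065642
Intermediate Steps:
Z(E, B) = -48 (Z(E, B) = 2 - 50 = -48)
19688/(((7985 + 23819)*(Z(-18, 109) + 4469))) + g(176, 100)/(-14916) = 19688/(((7985 + 23819)*(-48 + 4469))) + 100/(-14916) = 19688/((31804*4421)) + 100*(-1/14916) = 19688/140605484 - 25/3729 = 19688*(1/140605484) - 25/3729 = 4922/35151371 - 25/3729 = -860430137/131079462459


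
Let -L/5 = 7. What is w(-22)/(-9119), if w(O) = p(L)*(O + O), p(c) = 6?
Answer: 24/829 ≈ 0.028951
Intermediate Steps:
L = -35 (L = -5*7 = -35)
w(O) = 12*O (w(O) = 6*(O + O) = 6*(2*O) = 12*O)
w(-22)/(-9119) = (12*(-22))/(-9119) = -264*(-1/9119) = 24/829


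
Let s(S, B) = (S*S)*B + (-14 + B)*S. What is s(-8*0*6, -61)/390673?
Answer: 0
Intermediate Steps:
s(S, B) = B*S² + S*(-14 + B) (s(S, B) = S²*B + S*(-14 + B) = B*S² + S*(-14 + B))
s(-8*0*6, -61)/390673 = ((-8*0*6)*(-14 - 61 - 61*(-8*0)*6))/390673 = ((0*6)*(-14 - 61 - 0*6))*(1/390673) = (0*(-14 - 61 - 61*0))*(1/390673) = (0*(-14 - 61 + 0))*(1/390673) = (0*(-75))*(1/390673) = 0*(1/390673) = 0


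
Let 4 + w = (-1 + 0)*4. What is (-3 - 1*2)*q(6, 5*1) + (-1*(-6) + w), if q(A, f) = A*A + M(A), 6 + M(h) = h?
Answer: -182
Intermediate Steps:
M(h) = -6 + h
q(A, f) = -6 + A + A² (q(A, f) = A*A + (-6 + A) = A² + (-6 + A) = -6 + A + A²)
w = -8 (w = -4 + (-1 + 0)*4 = -4 - 1*4 = -4 - 4 = -8)
(-3 - 1*2)*q(6, 5*1) + (-1*(-6) + w) = (-3 - 1*2)*(-6 + 6 + 6²) + (-1*(-6) - 8) = (-3 - 2)*(-6 + 6 + 36) + (6 - 8) = -5*36 - 2 = -180 - 2 = -182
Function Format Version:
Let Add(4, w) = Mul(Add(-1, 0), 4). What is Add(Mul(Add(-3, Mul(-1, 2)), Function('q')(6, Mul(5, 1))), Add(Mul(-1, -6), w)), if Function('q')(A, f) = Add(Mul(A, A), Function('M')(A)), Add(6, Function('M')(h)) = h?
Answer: -182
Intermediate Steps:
Function('M')(h) = Add(-6, h)
Function('q')(A, f) = Add(-6, A, Pow(A, 2)) (Function('q')(A, f) = Add(Mul(A, A), Add(-6, A)) = Add(Pow(A, 2), Add(-6, A)) = Add(-6, A, Pow(A, 2)))
w = -8 (w = Add(-4, Mul(Add(-1, 0), 4)) = Add(-4, Mul(-1, 4)) = Add(-4, -4) = -8)
Add(Mul(Add(-3, Mul(-1, 2)), Function('q')(6, Mul(5, 1))), Add(Mul(-1, -6), w)) = Add(Mul(Add(-3, Mul(-1, 2)), Add(-6, 6, Pow(6, 2))), Add(Mul(-1, -6), -8)) = Add(Mul(Add(-3, -2), Add(-6, 6, 36)), Add(6, -8)) = Add(Mul(-5, 36), -2) = Add(-180, -2) = -182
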